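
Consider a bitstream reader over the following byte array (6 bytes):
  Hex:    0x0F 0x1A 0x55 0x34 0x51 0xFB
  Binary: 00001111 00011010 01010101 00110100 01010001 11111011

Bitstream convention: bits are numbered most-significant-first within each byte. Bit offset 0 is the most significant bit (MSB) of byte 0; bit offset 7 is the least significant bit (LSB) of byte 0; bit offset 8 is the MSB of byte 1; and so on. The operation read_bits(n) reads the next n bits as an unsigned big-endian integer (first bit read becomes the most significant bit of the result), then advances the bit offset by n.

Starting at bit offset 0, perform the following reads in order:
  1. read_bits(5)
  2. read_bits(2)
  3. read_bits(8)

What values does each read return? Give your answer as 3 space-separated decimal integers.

Answer: 1 3 141

Derivation:
Read 1: bits[0:5] width=5 -> value=1 (bin 00001); offset now 5 = byte 0 bit 5; 43 bits remain
Read 2: bits[5:7] width=2 -> value=3 (bin 11); offset now 7 = byte 0 bit 7; 41 bits remain
Read 3: bits[7:15] width=8 -> value=141 (bin 10001101); offset now 15 = byte 1 bit 7; 33 bits remain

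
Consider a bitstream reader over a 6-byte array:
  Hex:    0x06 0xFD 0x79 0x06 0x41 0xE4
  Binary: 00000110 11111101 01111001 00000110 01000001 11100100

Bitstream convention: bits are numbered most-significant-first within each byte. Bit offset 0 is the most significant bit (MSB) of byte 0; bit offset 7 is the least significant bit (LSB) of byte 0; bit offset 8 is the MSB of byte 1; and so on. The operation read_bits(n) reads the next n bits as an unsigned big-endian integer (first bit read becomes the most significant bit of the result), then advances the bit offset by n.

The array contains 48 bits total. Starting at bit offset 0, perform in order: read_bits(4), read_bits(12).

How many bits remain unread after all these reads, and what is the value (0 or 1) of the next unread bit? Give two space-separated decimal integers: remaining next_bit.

Read 1: bits[0:4] width=4 -> value=0 (bin 0000); offset now 4 = byte 0 bit 4; 44 bits remain
Read 2: bits[4:16] width=12 -> value=1789 (bin 011011111101); offset now 16 = byte 2 bit 0; 32 bits remain

Answer: 32 0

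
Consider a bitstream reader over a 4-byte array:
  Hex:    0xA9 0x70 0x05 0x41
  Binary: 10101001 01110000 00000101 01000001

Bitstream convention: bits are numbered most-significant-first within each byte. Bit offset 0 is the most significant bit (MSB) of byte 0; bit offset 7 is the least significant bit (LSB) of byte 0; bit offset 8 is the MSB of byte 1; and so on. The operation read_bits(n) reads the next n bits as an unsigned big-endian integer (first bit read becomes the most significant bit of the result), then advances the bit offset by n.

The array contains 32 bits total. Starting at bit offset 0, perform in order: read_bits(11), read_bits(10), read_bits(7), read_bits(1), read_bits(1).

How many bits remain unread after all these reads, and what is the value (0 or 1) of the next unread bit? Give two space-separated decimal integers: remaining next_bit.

Answer: 2 0

Derivation:
Read 1: bits[0:11] width=11 -> value=1355 (bin 10101001011); offset now 11 = byte 1 bit 3; 21 bits remain
Read 2: bits[11:21] width=10 -> value=512 (bin 1000000000); offset now 21 = byte 2 bit 5; 11 bits remain
Read 3: bits[21:28] width=7 -> value=84 (bin 1010100); offset now 28 = byte 3 bit 4; 4 bits remain
Read 4: bits[28:29] width=1 -> value=0 (bin 0); offset now 29 = byte 3 bit 5; 3 bits remain
Read 5: bits[29:30] width=1 -> value=0 (bin 0); offset now 30 = byte 3 bit 6; 2 bits remain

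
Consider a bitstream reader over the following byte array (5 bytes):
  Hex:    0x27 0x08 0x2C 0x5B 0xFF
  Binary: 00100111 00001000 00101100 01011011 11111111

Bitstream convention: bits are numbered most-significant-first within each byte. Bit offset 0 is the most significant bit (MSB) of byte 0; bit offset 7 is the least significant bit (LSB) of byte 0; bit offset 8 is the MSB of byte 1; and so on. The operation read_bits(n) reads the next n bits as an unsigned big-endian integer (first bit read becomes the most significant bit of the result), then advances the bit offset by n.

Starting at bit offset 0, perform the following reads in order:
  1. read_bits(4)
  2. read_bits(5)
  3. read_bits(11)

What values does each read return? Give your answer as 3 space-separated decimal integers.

Answer: 2 14 130

Derivation:
Read 1: bits[0:4] width=4 -> value=2 (bin 0010); offset now 4 = byte 0 bit 4; 36 bits remain
Read 2: bits[4:9] width=5 -> value=14 (bin 01110); offset now 9 = byte 1 bit 1; 31 bits remain
Read 3: bits[9:20] width=11 -> value=130 (bin 00010000010); offset now 20 = byte 2 bit 4; 20 bits remain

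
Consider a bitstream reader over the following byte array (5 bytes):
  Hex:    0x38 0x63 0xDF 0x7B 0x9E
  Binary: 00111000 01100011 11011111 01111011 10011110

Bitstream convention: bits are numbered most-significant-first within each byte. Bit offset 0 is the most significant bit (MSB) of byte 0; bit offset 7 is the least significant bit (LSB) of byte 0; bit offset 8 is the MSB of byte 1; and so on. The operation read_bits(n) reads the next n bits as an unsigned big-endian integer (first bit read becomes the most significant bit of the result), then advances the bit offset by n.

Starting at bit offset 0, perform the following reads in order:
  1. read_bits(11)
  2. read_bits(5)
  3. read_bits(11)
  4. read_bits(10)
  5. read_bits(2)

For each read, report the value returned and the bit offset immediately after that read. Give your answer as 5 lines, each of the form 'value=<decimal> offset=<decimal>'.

Read 1: bits[0:11] width=11 -> value=451 (bin 00111000011); offset now 11 = byte 1 bit 3; 29 bits remain
Read 2: bits[11:16] width=5 -> value=3 (bin 00011); offset now 16 = byte 2 bit 0; 24 bits remain
Read 3: bits[16:27] width=11 -> value=1787 (bin 11011111011); offset now 27 = byte 3 bit 3; 13 bits remain
Read 4: bits[27:37] width=10 -> value=883 (bin 1101110011); offset now 37 = byte 4 bit 5; 3 bits remain
Read 5: bits[37:39] width=2 -> value=3 (bin 11); offset now 39 = byte 4 bit 7; 1 bits remain

Answer: value=451 offset=11
value=3 offset=16
value=1787 offset=27
value=883 offset=37
value=3 offset=39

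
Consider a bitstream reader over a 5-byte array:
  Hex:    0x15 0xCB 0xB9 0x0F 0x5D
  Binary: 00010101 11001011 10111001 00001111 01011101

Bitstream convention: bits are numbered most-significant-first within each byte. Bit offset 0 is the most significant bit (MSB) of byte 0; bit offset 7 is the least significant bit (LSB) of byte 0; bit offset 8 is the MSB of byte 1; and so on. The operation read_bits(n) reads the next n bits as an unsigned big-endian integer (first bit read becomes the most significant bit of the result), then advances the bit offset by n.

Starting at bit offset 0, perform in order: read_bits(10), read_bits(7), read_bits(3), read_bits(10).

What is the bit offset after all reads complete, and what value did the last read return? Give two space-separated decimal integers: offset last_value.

Answer: 30 579

Derivation:
Read 1: bits[0:10] width=10 -> value=87 (bin 0001010111); offset now 10 = byte 1 bit 2; 30 bits remain
Read 2: bits[10:17] width=7 -> value=23 (bin 0010111); offset now 17 = byte 2 bit 1; 23 bits remain
Read 3: bits[17:20] width=3 -> value=3 (bin 011); offset now 20 = byte 2 bit 4; 20 bits remain
Read 4: bits[20:30] width=10 -> value=579 (bin 1001000011); offset now 30 = byte 3 bit 6; 10 bits remain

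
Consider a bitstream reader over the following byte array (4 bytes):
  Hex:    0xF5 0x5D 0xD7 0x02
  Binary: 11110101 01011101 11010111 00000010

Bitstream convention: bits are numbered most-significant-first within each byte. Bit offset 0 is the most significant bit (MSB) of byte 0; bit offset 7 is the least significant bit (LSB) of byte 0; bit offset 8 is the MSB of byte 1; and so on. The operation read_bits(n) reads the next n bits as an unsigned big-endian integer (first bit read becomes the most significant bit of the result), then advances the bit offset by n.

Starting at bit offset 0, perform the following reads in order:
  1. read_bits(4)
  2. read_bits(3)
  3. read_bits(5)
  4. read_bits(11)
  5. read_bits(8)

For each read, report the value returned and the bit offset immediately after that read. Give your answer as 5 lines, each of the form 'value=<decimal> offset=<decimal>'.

Read 1: bits[0:4] width=4 -> value=15 (bin 1111); offset now 4 = byte 0 bit 4; 28 bits remain
Read 2: bits[4:7] width=3 -> value=2 (bin 010); offset now 7 = byte 0 bit 7; 25 bits remain
Read 3: bits[7:12] width=5 -> value=21 (bin 10101); offset now 12 = byte 1 bit 4; 20 bits remain
Read 4: bits[12:23] width=11 -> value=1771 (bin 11011101011); offset now 23 = byte 2 bit 7; 9 bits remain
Read 5: bits[23:31] width=8 -> value=129 (bin 10000001); offset now 31 = byte 3 bit 7; 1 bits remain

Answer: value=15 offset=4
value=2 offset=7
value=21 offset=12
value=1771 offset=23
value=129 offset=31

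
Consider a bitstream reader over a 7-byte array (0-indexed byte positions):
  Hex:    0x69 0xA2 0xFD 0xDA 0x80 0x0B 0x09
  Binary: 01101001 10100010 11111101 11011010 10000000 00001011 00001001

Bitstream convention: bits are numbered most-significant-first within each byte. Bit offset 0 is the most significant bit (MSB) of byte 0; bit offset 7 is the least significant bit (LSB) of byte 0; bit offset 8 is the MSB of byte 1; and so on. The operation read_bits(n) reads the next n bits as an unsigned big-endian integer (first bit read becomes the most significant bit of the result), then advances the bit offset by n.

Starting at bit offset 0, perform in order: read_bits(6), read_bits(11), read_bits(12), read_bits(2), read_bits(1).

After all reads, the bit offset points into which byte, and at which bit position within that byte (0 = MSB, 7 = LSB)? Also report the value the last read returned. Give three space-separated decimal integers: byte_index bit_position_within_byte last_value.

Answer: 4 0 0

Derivation:
Read 1: bits[0:6] width=6 -> value=26 (bin 011010); offset now 6 = byte 0 bit 6; 50 bits remain
Read 2: bits[6:17] width=11 -> value=837 (bin 01101000101); offset now 17 = byte 2 bit 1; 39 bits remain
Read 3: bits[17:29] width=12 -> value=4027 (bin 111110111011); offset now 29 = byte 3 bit 5; 27 bits remain
Read 4: bits[29:31] width=2 -> value=1 (bin 01); offset now 31 = byte 3 bit 7; 25 bits remain
Read 5: bits[31:32] width=1 -> value=0 (bin 0); offset now 32 = byte 4 bit 0; 24 bits remain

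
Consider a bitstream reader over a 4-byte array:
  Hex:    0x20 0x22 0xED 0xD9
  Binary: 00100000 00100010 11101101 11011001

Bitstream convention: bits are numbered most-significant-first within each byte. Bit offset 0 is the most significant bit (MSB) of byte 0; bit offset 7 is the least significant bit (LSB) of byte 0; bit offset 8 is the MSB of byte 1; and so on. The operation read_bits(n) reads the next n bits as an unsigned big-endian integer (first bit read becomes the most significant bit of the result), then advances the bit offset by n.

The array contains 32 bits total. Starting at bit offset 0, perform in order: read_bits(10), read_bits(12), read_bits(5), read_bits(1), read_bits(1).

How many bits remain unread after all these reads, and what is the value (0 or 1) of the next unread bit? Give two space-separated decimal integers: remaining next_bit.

Answer: 3 0

Derivation:
Read 1: bits[0:10] width=10 -> value=128 (bin 0010000000); offset now 10 = byte 1 bit 2; 22 bits remain
Read 2: bits[10:22] width=12 -> value=2235 (bin 100010111011); offset now 22 = byte 2 bit 6; 10 bits remain
Read 3: bits[22:27] width=5 -> value=14 (bin 01110); offset now 27 = byte 3 bit 3; 5 bits remain
Read 4: bits[27:28] width=1 -> value=1 (bin 1); offset now 28 = byte 3 bit 4; 4 bits remain
Read 5: bits[28:29] width=1 -> value=1 (bin 1); offset now 29 = byte 3 bit 5; 3 bits remain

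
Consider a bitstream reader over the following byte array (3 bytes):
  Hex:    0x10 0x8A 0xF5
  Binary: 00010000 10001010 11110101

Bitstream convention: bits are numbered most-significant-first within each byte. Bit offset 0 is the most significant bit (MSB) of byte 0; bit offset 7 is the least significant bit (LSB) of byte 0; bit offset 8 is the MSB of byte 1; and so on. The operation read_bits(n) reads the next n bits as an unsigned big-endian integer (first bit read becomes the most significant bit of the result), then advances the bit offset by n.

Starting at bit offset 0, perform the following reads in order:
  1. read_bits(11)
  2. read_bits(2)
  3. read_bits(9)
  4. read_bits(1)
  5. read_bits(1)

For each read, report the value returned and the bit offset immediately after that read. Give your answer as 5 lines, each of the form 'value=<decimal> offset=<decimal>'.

Answer: value=132 offset=11
value=1 offset=13
value=189 offset=22
value=0 offset=23
value=1 offset=24

Derivation:
Read 1: bits[0:11] width=11 -> value=132 (bin 00010000100); offset now 11 = byte 1 bit 3; 13 bits remain
Read 2: bits[11:13] width=2 -> value=1 (bin 01); offset now 13 = byte 1 bit 5; 11 bits remain
Read 3: bits[13:22] width=9 -> value=189 (bin 010111101); offset now 22 = byte 2 bit 6; 2 bits remain
Read 4: bits[22:23] width=1 -> value=0 (bin 0); offset now 23 = byte 2 bit 7; 1 bits remain
Read 5: bits[23:24] width=1 -> value=1 (bin 1); offset now 24 = byte 3 bit 0; 0 bits remain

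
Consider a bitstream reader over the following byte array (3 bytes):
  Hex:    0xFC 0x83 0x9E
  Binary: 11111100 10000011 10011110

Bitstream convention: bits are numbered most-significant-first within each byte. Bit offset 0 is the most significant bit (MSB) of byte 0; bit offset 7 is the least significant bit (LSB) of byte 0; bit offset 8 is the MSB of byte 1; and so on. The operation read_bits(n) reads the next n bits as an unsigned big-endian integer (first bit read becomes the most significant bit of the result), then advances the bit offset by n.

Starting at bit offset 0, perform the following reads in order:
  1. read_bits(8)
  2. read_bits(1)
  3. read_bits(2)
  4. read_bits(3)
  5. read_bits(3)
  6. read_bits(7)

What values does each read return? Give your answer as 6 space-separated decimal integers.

Answer: 252 1 0 0 7 30

Derivation:
Read 1: bits[0:8] width=8 -> value=252 (bin 11111100); offset now 8 = byte 1 bit 0; 16 bits remain
Read 2: bits[8:9] width=1 -> value=1 (bin 1); offset now 9 = byte 1 bit 1; 15 bits remain
Read 3: bits[9:11] width=2 -> value=0 (bin 00); offset now 11 = byte 1 bit 3; 13 bits remain
Read 4: bits[11:14] width=3 -> value=0 (bin 000); offset now 14 = byte 1 bit 6; 10 bits remain
Read 5: bits[14:17] width=3 -> value=7 (bin 111); offset now 17 = byte 2 bit 1; 7 bits remain
Read 6: bits[17:24] width=7 -> value=30 (bin 0011110); offset now 24 = byte 3 bit 0; 0 bits remain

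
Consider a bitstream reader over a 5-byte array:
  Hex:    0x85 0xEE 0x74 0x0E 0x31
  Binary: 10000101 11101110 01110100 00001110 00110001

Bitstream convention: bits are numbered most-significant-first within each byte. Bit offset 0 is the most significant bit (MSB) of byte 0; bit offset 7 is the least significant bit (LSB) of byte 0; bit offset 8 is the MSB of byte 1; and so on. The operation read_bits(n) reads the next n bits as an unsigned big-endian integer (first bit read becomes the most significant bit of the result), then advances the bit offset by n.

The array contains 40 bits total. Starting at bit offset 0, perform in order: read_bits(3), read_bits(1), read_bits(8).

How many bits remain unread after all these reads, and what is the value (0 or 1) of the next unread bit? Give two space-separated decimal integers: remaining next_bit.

Read 1: bits[0:3] width=3 -> value=4 (bin 100); offset now 3 = byte 0 bit 3; 37 bits remain
Read 2: bits[3:4] width=1 -> value=0 (bin 0); offset now 4 = byte 0 bit 4; 36 bits remain
Read 3: bits[4:12] width=8 -> value=94 (bin 01011110); offset now 12 = byte 1 bit 4; 28 bits remain

Answer: 28 1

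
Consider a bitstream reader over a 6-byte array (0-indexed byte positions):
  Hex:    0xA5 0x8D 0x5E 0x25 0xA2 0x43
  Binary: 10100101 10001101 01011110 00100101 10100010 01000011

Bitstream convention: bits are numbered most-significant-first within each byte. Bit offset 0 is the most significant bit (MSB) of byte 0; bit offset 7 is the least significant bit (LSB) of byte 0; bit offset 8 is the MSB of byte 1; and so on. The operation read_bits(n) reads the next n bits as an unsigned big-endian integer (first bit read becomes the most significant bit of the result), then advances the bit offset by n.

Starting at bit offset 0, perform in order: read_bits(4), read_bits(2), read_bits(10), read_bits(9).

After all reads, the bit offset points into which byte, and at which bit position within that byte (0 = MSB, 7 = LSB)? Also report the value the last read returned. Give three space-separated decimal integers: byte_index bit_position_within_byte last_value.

Answer: 3 1 188

Derivation:
Read 1: bits[0:4] width=4 -> value=10 (bin 1010); offset now 4 = byte 0 bit 4; 44 bits remain
Read 2: bits[4:6] width=2 -> value=1 (bin 01); offset now 6 = byte 0 bit 6; 42 bits remain
Read 3: bits[6:16] width=10 -> value=397 (bin 0110001101); offset now 16 = byte 2 bit 0; 32 bits remain
Read 4: bits[16:25] width=9 -> value=188 (bin 010111100); offset now 25 = byte 3 bit 1; 23 bits remain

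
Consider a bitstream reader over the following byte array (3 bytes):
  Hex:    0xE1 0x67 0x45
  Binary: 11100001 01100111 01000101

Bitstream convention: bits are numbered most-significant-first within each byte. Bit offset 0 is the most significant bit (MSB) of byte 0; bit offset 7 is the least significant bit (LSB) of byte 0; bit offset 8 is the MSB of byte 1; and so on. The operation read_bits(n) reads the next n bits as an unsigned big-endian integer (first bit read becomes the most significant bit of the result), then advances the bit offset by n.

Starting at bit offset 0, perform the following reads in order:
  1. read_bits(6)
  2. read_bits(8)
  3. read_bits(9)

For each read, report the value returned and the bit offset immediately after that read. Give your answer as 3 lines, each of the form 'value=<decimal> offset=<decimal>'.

Answer: value=56 offset=6
value=89 offset=14
value=418 offset=23

Derivation:
Read 1: bits[0:6] width=6 -> value=56 (bin 111000); offset now 6 = byte 0 bit 6; 18 bits remain
Read 2: bits[6:14] width=8 -> value=89 (bin 01011001); offset now 14 = byte 1 bit 6; 10 bits remain
Read 3: bits[14:23] width=9 -> value=418 (bin 110100010); offset now 23 = byte 2 bit 7; 1 bits remain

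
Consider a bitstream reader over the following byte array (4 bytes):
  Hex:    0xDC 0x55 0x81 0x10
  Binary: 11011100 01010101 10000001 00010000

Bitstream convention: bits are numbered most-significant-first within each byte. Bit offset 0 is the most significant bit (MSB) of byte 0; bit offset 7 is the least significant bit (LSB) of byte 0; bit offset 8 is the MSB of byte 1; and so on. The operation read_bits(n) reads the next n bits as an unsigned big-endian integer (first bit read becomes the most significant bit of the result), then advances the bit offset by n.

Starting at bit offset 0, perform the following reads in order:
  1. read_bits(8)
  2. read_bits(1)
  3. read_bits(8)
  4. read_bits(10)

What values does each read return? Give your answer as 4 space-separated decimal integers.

Answer: 220 0 171 8

Derivation:
Read 1: bits[0:8] width=8 -> value=220 (bin 11011100); offset now 8 = byte 1 bit 0; 24 bits remain
Read 2: bits[8:9] width=1 -> value=0 (bin 0); offset now 9 = byte 1 bit 1; 23 bits remain
Read 3: bits[9:17] width=8 -> value=171 (bin 10101011); offset now 17 = byte 2 bit 1; 15 bits remain
Read 4: bits[17:27] width=10 -> value=8 (bin 0000001000); offset now 27 = byte 3 bit 3; 5 bits remain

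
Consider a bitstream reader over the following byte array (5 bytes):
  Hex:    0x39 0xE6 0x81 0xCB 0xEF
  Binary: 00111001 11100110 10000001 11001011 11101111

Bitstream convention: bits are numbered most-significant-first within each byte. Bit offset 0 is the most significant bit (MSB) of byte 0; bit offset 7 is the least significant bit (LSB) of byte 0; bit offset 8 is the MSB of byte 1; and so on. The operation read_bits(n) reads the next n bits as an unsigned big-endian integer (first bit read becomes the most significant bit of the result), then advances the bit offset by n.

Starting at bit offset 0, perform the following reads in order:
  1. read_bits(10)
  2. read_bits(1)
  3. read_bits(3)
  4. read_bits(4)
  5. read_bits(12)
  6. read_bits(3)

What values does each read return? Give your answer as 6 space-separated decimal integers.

Read 1: bits[0:10] width=10 -> value=231 (bin 0011100111); offset now 10 = byte 1 bit 2; 30 bits remain
Read 2: bits[10:11] width=1 -> value=1 (bin 1); offset now 11 = byte 1 bit 3; 29 bits remain
Read 3: bits[11:14] width=3 -> value=1 (bin 001); offset now 14 = byte 1 bit 6; 26 bits remain
Read 4: bits[14:18] width=4 -> value=10 (bin 1010); offset now 18 = byte 2 bit 2; 22 bits remain
Read 5: bits[18:30] width=12 -> value=114 (bin 000001110010); offset now 30 = byte 3 bit 6; 10 bits remain
Read 6: bits[30:33] width=3 -> value=7 (bin 111); offset now 33 = byte 4 bit 1; 7 bits remain

Answer: 231 1 1 10 114 7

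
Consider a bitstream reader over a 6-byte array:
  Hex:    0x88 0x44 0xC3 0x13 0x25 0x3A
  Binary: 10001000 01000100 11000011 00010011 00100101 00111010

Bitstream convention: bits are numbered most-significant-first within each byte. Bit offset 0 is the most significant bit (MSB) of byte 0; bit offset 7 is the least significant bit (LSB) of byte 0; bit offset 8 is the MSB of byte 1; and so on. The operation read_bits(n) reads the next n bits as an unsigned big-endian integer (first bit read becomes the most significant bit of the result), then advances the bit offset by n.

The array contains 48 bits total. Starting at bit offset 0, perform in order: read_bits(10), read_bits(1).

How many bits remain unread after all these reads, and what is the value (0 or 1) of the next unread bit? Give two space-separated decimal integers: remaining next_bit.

Answer: 37 0

Derivation:
Read 1: bits[0:10] width=10 -> value=545 (bin 1000100001); offset now 10 = byte 1 bit 2; 38 bits remain
Read 2: bits[10:11] width=1 -> value=0 (bin 0); offset now 11 = byte 1 bit 3; 37 bits remain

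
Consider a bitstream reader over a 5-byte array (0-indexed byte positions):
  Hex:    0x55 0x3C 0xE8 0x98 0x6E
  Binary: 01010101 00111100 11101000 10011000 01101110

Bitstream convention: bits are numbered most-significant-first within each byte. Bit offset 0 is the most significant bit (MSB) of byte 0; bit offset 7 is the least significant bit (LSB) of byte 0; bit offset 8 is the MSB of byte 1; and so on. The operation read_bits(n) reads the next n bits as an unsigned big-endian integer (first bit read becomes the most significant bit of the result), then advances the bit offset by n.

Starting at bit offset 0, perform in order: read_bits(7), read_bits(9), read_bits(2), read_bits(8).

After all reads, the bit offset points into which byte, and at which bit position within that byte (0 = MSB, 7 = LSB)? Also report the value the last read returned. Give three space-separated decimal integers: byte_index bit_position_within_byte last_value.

Read 1: bits[0:7] width=7 -> value=42 (bin 0101010); offset now 7 = byte 0 bit 7; 33 bits remain
Read 2: bits[7:16] width=9 -> value=316 (bin 100111100); offset now 16 = byte 2 bit 0; 24 bits remain
Read 3: bits[16:18] width=2 -> value=3 (bin 11); offset now 18 = byte 2 bit 2; 22 bits remain
Read 4: bits[18:26] width=8 -> value=162 (bin 10100010); offset now 26 = byte 3 bit 2; 14 bits remain

Answer: 3 2 162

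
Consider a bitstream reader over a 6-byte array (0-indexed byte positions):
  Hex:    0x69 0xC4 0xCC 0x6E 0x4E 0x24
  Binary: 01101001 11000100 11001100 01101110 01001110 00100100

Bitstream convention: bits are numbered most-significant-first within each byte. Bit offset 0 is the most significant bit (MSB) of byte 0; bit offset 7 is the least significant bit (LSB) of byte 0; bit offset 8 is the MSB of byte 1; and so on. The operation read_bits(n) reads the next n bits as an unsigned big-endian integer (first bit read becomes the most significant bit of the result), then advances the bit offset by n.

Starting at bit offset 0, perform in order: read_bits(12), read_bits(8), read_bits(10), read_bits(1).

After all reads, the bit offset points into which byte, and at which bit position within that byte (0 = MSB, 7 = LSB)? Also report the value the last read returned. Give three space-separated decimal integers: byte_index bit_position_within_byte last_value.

Answer: 3 7 1

Derivation:
Read 1: bits[0:12] width=12 -> value=1692 (bin 011010011100); offset now 12 = byte 1 bit 4; 36 bits remain
Read 2: bits[12:20] width=8 -> value=76 (bin 01001100); offset now 20 = byte 2 bit 4; 28 bits remain
Read 3: bits[20:30] width=10 -> value=795 (bin 1100011011); offset now 30 = byte 3 bit 6; 18 bits remain
Read 4: bits[30:31] width=1 -> value=1 (bin 1); offset now 31 = byte 3 bit 7; 17 bits remain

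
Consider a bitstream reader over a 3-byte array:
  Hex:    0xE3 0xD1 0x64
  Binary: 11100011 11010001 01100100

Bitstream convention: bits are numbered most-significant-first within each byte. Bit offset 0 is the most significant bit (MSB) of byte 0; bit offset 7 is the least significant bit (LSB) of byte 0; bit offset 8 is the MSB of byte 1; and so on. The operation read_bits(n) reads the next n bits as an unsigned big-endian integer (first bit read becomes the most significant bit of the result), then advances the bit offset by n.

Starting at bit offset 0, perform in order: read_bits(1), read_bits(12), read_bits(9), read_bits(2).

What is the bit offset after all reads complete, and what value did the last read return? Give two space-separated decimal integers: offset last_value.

Answer: 24 0

Derivation:
Read 1: bits[0:1] width=1 -> value=1 (bin 1); offset now 1 = byte 0 bit 1; 23 bits remain
Read 2: bits[1:13] width=12 -> value=3194 (bin 110001111010); offset now 13 = byte 1 bit 5; 11 bits remain
Read 3: bits[13:22] width=9 -> value=89 (bin 001011001); offset now 22 = byte 2 bit 6; 2 bits remain
Read 4: bits[22:24] width=2 -> value=0 (bin 00); offset now 24 = byte 3 bit 0; 0 bits remain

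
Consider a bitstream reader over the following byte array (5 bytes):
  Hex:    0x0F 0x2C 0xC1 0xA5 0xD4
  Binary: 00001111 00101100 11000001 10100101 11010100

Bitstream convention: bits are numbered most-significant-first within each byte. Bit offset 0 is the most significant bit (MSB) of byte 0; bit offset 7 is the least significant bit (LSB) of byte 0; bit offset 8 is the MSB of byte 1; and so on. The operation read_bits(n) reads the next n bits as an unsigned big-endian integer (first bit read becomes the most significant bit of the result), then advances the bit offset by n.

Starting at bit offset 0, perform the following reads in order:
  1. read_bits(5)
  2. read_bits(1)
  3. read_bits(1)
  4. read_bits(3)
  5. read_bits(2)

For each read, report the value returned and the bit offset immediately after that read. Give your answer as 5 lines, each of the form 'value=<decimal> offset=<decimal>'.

Answer: value=1 offset=5
value=1 offset=6
value=1 offset=7
value=4 offset=10
value=2 offset=12

Derivation:
Read 1: bits[0:5] width=5 -> value=1 (bin 00001); offset now 5 = byte 0 bit 5; 35 bits remain
Read 2: bits[5:6] width=1 -> value=1 (bin 1); offset now 6 = byte 0 bit 6; 34 bits remain
Read 3: bits[6:7] width=1 -> value=1 (bin 1); offset now 7 = byte 0 bit 7; 33 bits remain
Read 4: bits[7:10] width=3 -> value=4 (bin 100); offset now 10 = byte 1 bit 2; 30 bits remain
Read 5: bits[10:12] width=2 -> value=2 (bin 10); offset now 12 = byte 1 bit 4; 28 bits remain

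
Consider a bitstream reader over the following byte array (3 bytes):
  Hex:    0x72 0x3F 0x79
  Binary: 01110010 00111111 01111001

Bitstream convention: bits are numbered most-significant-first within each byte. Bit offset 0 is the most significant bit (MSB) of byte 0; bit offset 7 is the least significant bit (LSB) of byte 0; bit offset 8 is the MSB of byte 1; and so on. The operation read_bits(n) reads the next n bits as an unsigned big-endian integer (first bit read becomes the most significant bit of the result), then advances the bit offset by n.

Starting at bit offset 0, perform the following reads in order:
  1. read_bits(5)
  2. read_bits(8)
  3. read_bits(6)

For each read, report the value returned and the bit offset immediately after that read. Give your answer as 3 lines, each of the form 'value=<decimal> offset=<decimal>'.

Answer: value=14 offset=5
value=71 offset=13
value=59 offset=19

Derivation:
Read 1: bits[0:5] width=5 -> value=14 (bin 01110); offset now 5 = byte 0 bit 5; 19 bits remain
Read 2: bits[5:13] width=8 -> value=71 (bin 01000111); offset now 13 = byte 1 bit 5; 11 bits remain
Read 3: bits[13:19] width=6 -> value=59 (bin 111011); offset now 19 = byte 2 bit 3; 5 bits remain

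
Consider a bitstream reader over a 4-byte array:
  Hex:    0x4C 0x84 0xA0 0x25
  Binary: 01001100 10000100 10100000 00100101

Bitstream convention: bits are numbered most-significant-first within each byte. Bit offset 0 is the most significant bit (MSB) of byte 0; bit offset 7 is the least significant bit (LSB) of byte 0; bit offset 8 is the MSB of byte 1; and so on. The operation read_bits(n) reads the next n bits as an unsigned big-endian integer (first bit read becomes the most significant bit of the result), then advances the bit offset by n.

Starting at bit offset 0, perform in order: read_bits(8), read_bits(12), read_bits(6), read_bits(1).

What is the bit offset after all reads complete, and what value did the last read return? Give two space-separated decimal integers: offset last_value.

Answer: 27 1

Derivation:
Read 1: bits[0:8] width=8 -> value=76 (bin 01001100); offset now 8 = byte 1 bit 0; 24 bits remain
Read 2: bits[8:20] width=12 -> value=2122 (bin 100001001010); offset now 20 = byte 2 bit 4; 12 bits remain
Read 3: bits[20:26] width=6 -> value=0 (bin 000000); offset now 26 = byte 3 bit 2; 6 bits remain
Read 4: bits[26:27] width=1 -> value=1 (bin 1); offset now 27 = byte 3 bit 3; 5 bits remain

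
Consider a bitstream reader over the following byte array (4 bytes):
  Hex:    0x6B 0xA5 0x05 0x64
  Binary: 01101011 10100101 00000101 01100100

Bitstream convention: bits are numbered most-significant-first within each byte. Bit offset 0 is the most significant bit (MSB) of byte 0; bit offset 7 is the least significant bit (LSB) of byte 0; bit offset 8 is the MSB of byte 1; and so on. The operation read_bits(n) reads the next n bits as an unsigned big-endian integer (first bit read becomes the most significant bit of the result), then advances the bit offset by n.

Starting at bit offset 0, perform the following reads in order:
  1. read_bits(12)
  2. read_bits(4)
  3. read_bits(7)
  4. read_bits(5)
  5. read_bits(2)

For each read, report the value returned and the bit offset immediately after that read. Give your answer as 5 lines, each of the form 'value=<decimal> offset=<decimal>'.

Read 1: bits[0:12] width=12 -> value=1722 (bin 011010111010); offset now 12 = byte 1 bit 4; 20 bits remain
Read 2: bits[12:16] width=4 -> value=5 (bin 0101); offset now 16 = byte 2 bit 0; 16 bits remain
Read 3: bits[16:23] width=7 -> value=2 (bin 0000010); offset now 23 = byte 2 bit 7; 9 bits remain
Read 4: bits[23:28] width=5 -> value=22 (bin 10110); offset now 28 = byte 3 bit 4; 4 bits remain
Read 5: bits[28:30] width=2 -> value=1 (bin 01); offset now 30 = byte 3 bit 6; 2 bits remain

Answer: value=1722 offset=12
value=5 offset=16
value=2 offset=23
value=22 offset=28
value=1 offset=30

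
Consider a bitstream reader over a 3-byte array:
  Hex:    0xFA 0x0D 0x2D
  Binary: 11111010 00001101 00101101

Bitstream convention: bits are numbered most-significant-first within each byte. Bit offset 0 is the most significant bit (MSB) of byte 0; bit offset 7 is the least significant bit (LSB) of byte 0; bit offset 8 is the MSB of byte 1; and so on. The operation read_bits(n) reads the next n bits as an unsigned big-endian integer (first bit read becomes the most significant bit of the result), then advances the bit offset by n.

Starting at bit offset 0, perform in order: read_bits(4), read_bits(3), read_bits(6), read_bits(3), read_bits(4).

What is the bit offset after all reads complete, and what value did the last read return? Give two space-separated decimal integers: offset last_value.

Read 1: bits[0:4] width=4 -> value=15 (bin 1111); offset now 4 = byte 0 bit 4; 20 bits remain
Read 2: bits[4:7] width=3 -> value=5 (bin 101); offset now 7 = byte 0 bit 7; 17 bits remain
Read 3: bits[7:13] width=6 -> value=1 (bin 000001); offset now 13 = byte 1 bit 5; 11 bits remain
Read 4: bits[13:16] width=3 -> value=5 (bin 101); offset now 16 = byte 2 bit 0; 8 bits remain
Read 5: bits[16:20] width=4 -> value=2 (bin 0010); offset now 20 = byte 2 bit 4; 4 bits remain

Answer: 20 2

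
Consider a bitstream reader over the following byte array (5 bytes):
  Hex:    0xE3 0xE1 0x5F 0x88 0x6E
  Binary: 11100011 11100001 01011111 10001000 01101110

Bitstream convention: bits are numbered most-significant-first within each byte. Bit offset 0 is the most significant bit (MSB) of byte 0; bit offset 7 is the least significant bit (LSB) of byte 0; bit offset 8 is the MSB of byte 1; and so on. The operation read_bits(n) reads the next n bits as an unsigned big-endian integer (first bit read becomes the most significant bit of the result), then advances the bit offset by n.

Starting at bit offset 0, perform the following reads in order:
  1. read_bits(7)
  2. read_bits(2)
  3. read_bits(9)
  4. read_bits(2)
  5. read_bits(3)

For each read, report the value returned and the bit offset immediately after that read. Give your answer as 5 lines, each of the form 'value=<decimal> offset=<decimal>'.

Answer: value=113 offset=7
value=3 offset=9
value=389 offset=18
value=1 offset=20
value=7 offset=23

Derivation:
Read 1: bits[0:7] width=7 -> value=113 (bin 1110001); offset now 7 = byte 0 bit 7; 33 bits remain
Read 2: bits[7:9] width=2 -> value=3 (bin 11); offset now 9 = byte 1 bit 1; 31 bits remain
Read 3: bits[9:18] width=9 -> value=389 (bin 110000101); offset now 18 = byte 2 bit 2; 22 bits remain
Read 4: bits[18:20] width=2 -> value=1 (bin 01); offset now 20 = byte 2 bit 4; 20 bits remain
Read 5: bits[20:23] width=3 -> value=7 (bin 111); offset now 23 = byte 2 bit 7; 17 bits remain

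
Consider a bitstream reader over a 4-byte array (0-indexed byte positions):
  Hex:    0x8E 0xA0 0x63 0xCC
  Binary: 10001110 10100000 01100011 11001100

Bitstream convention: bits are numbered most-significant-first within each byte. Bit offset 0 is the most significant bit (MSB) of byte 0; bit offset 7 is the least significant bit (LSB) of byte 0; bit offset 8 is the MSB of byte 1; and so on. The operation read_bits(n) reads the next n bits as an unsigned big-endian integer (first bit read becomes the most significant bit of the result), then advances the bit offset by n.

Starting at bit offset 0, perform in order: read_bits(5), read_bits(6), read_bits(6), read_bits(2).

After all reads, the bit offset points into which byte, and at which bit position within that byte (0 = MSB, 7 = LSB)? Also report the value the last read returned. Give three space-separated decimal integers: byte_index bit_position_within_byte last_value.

Answer: 2 3 3

Derivation:
Read 1: bits[0:5] width=5 -> value=17 (bin 10001); offset now 5 = byte 0 bit 5; 27 bits remain
Read 2: bits[5:11] width=6 -> value=53 (bin 110101); offset now 11 = byte 1 bit 3; 21 bits remain
Read 3: bits[11:17] width=6 -> value=0 (bin 000000); offset now 17 = byte 2 bit 1; 15 bits remain
Read 4: bits[17:19] width=2 -> value=3 (bin 11); offset now 19 = byte 2 bit 3; 13 bits remain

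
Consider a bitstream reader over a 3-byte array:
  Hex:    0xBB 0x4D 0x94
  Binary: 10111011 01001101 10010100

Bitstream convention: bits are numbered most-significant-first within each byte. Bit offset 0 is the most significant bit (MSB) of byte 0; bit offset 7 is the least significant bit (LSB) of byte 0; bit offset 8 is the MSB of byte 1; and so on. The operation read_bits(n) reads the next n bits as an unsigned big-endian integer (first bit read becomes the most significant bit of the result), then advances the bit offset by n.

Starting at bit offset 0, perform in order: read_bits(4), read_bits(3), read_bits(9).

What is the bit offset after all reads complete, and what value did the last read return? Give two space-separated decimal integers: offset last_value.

Read 1: bits[0:4] width=4 -> value=11 (bin 1011); offset now 4 = byte 0 bit 4; 20 bits remain
Read 2: bits[4:7] width=3 -> value=5 (bin 101); offset now 7 = byte 0 bit 7; 17 bits remain
Read 3: bits[7:16] width=9 -> value=333 (bin 101001101); offset now 16 = byte 2 bit 0; 8 bits remain

Answer: 16 333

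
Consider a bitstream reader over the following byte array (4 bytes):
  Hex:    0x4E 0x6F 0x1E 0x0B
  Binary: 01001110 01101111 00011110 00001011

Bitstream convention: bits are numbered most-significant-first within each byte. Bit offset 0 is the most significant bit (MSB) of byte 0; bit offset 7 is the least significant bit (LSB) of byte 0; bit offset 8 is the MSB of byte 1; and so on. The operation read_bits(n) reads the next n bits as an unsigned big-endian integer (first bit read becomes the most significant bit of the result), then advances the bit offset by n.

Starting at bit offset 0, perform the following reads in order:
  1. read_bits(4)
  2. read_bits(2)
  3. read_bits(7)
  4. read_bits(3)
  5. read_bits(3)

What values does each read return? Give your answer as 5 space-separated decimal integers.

Answer: 4 3 77 7 0

Derivation:
Read 1: bits[0:4] width=4 -> value=4 (bin 0100); offset now 4 = byte 0 bit 4; 28 bits remain
Read 2: bits[4:6] width=2 -> value=3 (bin 11); offset now 6 = byte 0 bit 6; 26 bits remain
Read 3: bits[6:13] width=7 -> value=77 (bin 1001101); offset now 13 = byte 1 bit 5; 19 bits remain
Read 4: bits[13:16] width=3 -> value=7 (bin 111); offset now 16 = byte 2 bit 0; 16 bits remain
Read 5: bits[16:19] width=3 -> value=0 (bin 000); offset now 19 = byte 2 bit 3; 13 bits remain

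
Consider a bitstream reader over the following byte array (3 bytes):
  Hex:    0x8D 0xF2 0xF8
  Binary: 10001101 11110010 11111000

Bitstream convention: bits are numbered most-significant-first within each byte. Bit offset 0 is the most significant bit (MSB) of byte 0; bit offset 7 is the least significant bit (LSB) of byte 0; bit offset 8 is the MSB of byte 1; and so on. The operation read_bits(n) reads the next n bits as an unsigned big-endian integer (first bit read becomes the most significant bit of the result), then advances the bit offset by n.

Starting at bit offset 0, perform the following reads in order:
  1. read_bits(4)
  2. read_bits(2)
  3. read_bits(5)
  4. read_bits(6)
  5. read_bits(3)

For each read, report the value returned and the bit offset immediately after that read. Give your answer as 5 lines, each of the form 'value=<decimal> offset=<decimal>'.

Answer: value=8 offset=4
value=3 offset=6
value=15 offset=11
value=37 offset=17
value=7 offset=20

Derivation:
Read 1: bits[0:4] width=4 -> value=8 (bin 1000); offset now 4 = byte 0 bit 4; 20 bits remain
Read 2: bits[4:6] width=2 -> value=3 (bin 11); offset now 6 = byte 0 bit 6; 18 bits remain
Read 3: bits[6:11] width=5 -> value=15 (bin 01111); offset now 11 = byte 1 bit 3; 13 bits remain
Read 4: bits[11:17] width=6 -> value=37 (bin 100101); offset now 17 = byte 2 bit 1; 7 bits remain
Read 5: bits[17:20] width=3 -> value=7 (bin 111); offset now 20 = byte 2 bit 4; 4 bits remain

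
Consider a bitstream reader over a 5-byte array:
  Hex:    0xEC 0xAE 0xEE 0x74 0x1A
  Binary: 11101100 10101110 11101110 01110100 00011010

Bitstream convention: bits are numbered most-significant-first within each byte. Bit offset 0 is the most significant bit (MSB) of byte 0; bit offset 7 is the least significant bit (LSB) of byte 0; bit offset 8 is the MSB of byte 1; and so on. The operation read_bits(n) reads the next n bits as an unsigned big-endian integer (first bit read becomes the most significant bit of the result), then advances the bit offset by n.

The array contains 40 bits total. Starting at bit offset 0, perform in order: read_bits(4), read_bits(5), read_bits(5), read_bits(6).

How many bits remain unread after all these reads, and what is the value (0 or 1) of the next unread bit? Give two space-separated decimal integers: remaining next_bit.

Read 1: bits[0:4] width=4 -> value=14 (bin 1110); offset now 4 = byte 0 bit 4; 36 bits remain
Read 2: bits[4:9] width=5 -> value=25 (bin 11001); offset now 9 = byte 1 bit 1; 31 bits remain
Read 3: bits[9:14] width=5 -> value=11 (bin 01011); offset now 14 = byte 1 bit 6; 26 bits remain
Read 4: bits[14:20] width=6 -> value=46 (bin 101110); offset now 20 = byte 2 bit 4; 20 bits remain

Answer: 20 1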